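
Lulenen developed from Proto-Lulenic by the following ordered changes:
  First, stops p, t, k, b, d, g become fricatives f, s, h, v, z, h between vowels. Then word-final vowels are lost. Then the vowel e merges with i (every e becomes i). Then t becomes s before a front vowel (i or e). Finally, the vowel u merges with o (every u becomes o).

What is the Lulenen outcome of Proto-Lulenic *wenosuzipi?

winosozif

Lulenen: *wenosuzipi
  wenosuzipi → wenosuzifi   [intervocalic lenition]
  wenosuzifi → wenosuzif   [apocope]
  wenosuzif → winosuzif   [vowel merger]
  winosuzif (rule 4 does not apply)
  winosuzif → winosozif   [vowel merger]
  giving Lulenen winosozif.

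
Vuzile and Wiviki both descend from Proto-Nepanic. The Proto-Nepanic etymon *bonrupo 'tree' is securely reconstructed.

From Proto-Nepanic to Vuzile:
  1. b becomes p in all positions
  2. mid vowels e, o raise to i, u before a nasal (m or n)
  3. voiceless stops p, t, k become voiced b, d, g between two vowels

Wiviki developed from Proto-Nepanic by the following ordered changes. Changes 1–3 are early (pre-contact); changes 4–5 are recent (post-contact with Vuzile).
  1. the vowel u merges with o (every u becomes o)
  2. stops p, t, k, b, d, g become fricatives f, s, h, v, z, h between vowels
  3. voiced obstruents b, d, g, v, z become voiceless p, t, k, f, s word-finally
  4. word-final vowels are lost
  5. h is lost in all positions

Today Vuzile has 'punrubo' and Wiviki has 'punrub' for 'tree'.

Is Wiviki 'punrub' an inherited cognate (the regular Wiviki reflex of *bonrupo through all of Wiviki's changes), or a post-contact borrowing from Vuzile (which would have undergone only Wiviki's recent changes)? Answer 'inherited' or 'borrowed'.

If inherited, *bonrupo would pass through all of Wiviki's changes:
Wiviki: *bonrupo > bonropo > bonrofo > bonrof  (by vowel merger, intervocalic lenition, apocope)
If borrowed from Vuzile 'punrubo' after the early changes, it would undergo only the recent ones:
  rule 4 (apocope): punrubo → punrub
  rule 5 (h-loss): no change (punrub)
  ⇒ as a loan: punrub
Wiviki 'punrub' matches the loan outcome 'punrub', not the inherited 'bonrof' — it skipped the early Wiviki changes, so it was borrowed from Vuzile.

borrowed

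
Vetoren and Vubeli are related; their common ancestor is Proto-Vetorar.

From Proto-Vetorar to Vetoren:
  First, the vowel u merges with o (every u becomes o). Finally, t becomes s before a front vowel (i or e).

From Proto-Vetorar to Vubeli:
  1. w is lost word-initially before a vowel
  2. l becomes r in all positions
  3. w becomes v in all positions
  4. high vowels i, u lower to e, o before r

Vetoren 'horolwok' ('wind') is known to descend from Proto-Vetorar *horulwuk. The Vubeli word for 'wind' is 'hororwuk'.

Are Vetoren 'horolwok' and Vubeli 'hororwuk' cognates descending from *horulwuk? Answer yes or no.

no

Derive the expected Vubeli reflex of *horulwuk:
Vubeli: *horulwuk
  horulwuk (rule 1 does not apply)
  horulwuk → horurwuk   [unconditioned shift]
  horurwuk → horurvuk   [unconditioned shift]
  horurvuk → hororvuk   [pre-rhotic lowering]
  giving Vubeli hororvuk.
The regular Vubeli reflex would be 'hororvuk', but the attested form is 'hororwuk'. The correspondence is irregular, so they are not cognates (the Vubeli form has a different source).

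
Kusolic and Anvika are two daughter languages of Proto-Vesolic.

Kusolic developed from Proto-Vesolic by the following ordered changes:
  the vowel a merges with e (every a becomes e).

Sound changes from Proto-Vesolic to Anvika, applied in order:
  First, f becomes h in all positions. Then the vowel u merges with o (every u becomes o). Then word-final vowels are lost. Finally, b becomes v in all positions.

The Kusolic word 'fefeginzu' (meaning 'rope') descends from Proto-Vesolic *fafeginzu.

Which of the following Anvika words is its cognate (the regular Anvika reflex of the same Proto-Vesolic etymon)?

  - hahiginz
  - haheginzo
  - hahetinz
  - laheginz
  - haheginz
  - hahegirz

haheginz

Anvika: *fafeginzu
  fafeginzu → haheginzu   [unconditioned shift]
  haheginzu → haheginzo   [vowel merger]
  haheginzo → haheginz   [apocope]
  haheginz (rule 4 does not apply)
  giving Anvika haheginz.
Only 'haheginz' matches the regular Anvika development of *fafeginzu.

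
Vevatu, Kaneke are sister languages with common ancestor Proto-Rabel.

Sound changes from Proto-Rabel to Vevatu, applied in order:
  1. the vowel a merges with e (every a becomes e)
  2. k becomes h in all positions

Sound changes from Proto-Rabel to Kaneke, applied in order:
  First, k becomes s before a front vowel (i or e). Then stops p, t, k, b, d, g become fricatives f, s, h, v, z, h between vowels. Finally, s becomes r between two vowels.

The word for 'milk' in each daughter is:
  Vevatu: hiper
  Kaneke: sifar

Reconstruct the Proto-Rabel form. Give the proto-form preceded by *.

*kipar

Position 1: Vevatu has h, Kaneke has s. Taking the neighbouring segments as reconstructed: Vevatu h could go back to *k or *h; Kaneke s could go back to *k or *s — the one source consistent with every daughter is *k.
Position 4: Vevatu has e, Kaneke has a. Kaneke preserves a here (none of its changes turn any other segment into a), so the proto-segment is *a.
Continuing position by position gives *kipar; check it forward:
Vevatu: *kipar
  kipar → kiper   [vowel merger]
  kiper → hiper   [unconditioned shift]
  giving Vevatu hiper.
Kaneke: *kipar
  kipar → sipar   [palatalisation]
  sipar → sifar   [intervocalic lenition]
  sifar (rule 3 does not apply)
  giving Kaneke sifar.
Only *kipar yields all of Vevatu hiper, Kaneke sifar.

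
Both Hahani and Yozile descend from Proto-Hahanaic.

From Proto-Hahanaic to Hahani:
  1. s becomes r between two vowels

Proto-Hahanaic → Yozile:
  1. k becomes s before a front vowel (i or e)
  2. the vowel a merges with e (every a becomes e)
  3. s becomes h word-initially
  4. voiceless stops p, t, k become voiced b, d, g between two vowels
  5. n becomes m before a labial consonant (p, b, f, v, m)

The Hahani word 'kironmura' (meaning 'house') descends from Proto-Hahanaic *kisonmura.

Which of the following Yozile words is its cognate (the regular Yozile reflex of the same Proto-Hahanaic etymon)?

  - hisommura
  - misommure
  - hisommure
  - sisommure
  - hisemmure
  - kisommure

hisommure

Yozile: *kisonmura
  kisonmura → sisonmura   [palatalisation]
  sisonmura → sisonmure   [vowel merger]
  sisonmure → hisonmure   [debuccalisation]
  hisonmure (rule 4 does not apply)
  hisonmure → hisommure   [nasal place assimilation]
  giving Yozile hisommure.
Among the options, 'hisommure' alone shows every Yozile change applied in order.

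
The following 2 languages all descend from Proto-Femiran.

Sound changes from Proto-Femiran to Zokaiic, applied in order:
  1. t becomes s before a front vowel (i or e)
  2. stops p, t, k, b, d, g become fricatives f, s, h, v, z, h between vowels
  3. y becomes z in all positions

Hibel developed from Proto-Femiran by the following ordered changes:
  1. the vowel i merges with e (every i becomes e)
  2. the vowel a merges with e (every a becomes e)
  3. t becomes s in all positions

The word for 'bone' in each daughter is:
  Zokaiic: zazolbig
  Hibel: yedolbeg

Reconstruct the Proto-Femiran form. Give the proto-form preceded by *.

Position 2: Zokaiic has a, Hibel has e. Zokaiic preserves a here (none of its changes turn any other segment into a), so the proto-segment is *a.
Position 7: Zokaiic has i, Hibel has e. Zokaiic preserves i here (none of its changes turn any other segment into i), so the proto-segment is *i.
Verify the candidate proto-form against each daughter:
Zokaiic: *yadolbig > yazolbig > zazolbig  (by intervocalic lenition, unconditioned shift)
Hibel: *yadolbig
  yadolbig → yadolbeg   [vowel merger]
  yadolbeg → yedolbeg   [vowel merger]
  yedolbeg (rule 3 does not apply)
  giving Hibel yedolbeg.
*yadolbig is the unique common source.

*yadolbig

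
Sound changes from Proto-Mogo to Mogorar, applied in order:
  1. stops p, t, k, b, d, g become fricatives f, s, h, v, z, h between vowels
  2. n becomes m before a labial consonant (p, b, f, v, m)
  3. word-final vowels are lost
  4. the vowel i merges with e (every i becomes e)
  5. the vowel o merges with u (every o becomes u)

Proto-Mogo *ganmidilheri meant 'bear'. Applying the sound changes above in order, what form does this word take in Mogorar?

gammezelher

Mogorar: *ganmidilheri
  ganmidilheri → ganmizilheri   [intervocalic lenition]
  ganmizilheri → gammizilheri   [nasal place assimilation]
  gammizilheri → gammizilher   [apocope]
  gammizilher → gammezelher   [vowel merger]
  gammezelher (rule 5 does not apply)
  giving Mogorar gammezelher.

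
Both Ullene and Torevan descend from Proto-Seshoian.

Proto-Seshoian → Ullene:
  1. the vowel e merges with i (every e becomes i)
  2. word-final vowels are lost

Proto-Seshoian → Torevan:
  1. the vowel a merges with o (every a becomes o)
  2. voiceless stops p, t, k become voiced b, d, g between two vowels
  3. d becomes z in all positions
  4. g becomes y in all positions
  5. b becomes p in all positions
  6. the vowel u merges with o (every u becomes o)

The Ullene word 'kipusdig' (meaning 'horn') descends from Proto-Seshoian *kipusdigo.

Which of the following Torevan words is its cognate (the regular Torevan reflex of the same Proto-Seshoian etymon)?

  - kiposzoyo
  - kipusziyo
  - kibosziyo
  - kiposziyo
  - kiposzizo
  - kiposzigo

kiposziyo

Torevan: start from *kipusdigo.
  rule 1: no change — kipusdigo
  rule 2 (intervocalic voicing): kipusdigo → kibusdigo
  rule 3 (unconditioned shift): kibusdigo → kibuszigo
  rule 4 (unconditioned shift): kibuszigo → kibusziyo
  rule 5 (unconditioned shift): kibusziyo → kipusziyo
  rule 6 (vowel merger): kipusziyo → kiposziyo
  ⇒ Torevan kiposziyo
The other candidates each miss or misapply at least one Torevan change.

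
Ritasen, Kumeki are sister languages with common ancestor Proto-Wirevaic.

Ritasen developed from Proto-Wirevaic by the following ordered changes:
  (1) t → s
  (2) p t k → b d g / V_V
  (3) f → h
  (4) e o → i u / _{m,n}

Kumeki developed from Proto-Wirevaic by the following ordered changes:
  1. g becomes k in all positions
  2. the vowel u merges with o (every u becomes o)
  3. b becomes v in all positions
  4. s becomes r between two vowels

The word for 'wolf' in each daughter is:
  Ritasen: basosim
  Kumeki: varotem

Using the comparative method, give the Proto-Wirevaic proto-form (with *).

*basotem

Position 6: Ritasen has i, Kumeki has e. Kumeki preserves e here (none of its changes turn any other segment into e), so the proto-segment is *e.
Position 1: Ritasen has b, Kumeki has v. Taking the neighbouring segments as reconstructed: Ritasen b can only go back to *b; Kumeki v could go back to *b or *v — the one source consistent with every daughter is *b.
Continuing position by position gives *basotem; check it forward:
Ritasen: *basotem
  basotem → basosem   [unconditioned shift]
  basosem (rule 2 does not apply)
  basosem (rule 3 does not apply)
  basosem → basosim   [pre-nasal raising]
  giving Ritasen basosim.
Kumeki: *basotem > vasotem > varotem  (by unconditioned shift, rhotacism)
Only *basotem yields all of Ritasen basosim, Kumeki varotem.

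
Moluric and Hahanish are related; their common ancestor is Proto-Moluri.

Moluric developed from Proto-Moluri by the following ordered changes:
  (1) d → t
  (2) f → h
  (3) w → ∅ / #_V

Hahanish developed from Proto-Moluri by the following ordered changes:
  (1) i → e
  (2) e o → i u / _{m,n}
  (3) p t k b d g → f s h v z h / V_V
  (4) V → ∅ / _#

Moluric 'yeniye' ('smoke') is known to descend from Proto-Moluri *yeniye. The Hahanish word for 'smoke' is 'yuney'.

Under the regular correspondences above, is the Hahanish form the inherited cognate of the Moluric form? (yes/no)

no

Derive the expected Hahanish reflex of *yeniye:
Hahanish: start from *yeniye.
  rule 1 (vowel merger): yeniye → yeneye
  rule 2 (pre-nasal raising): yeneye → yineye
  rule 3: no change — yineye
  rule 4 (apocope): yineye → yiney
  ⇒ Hahanish yiney
The regular Hahanish reflex would be 'yiney', but the attested form is 'yuney'. The correspondence is irregular, so they are not cognates (the Hahanish form has a different source).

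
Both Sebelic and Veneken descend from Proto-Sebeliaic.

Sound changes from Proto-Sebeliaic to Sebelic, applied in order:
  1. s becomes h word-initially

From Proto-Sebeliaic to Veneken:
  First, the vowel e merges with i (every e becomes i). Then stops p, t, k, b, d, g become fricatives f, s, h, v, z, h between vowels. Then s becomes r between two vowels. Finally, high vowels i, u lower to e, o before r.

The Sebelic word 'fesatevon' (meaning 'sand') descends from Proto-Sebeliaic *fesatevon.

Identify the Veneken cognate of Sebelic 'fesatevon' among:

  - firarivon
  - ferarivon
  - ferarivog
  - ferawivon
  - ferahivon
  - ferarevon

Veneken: *fesatevon
  fesatevon → fisativon   [vowel merger]
  fisativon → fisasivon   [intervocalic lenition]
  fisasivon → firarivon   [rhotacism]
  firarivon → ferarivon   [pre-rhotic lowering]
  giving Veneken ferarivon.
Only 'ferarivon' matches the regular Veneken development of *fesatevon.

ferarivon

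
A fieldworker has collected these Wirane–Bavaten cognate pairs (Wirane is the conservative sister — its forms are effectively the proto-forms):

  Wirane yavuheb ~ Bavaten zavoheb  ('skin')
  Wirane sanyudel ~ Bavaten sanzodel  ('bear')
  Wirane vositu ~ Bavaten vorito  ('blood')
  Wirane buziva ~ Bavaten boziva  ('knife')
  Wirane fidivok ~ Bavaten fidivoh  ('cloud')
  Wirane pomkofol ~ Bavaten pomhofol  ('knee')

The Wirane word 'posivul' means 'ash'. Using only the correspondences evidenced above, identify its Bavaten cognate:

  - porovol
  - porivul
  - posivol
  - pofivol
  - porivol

porivol

vositu ~ vorito — Wirane s corresponds to Bavaten r between vowels (before a front vowel).
yavuheb ~ zavoheb, sanyudel ~ sanzodel — Wirane u corresponds to Bavaten o after a consonant, before a consonant other than r, m, n, p, b, f, v.
Applying these to Wirane 'posivul':
  posivul → porivul   (s→r between vowels (before a front vowel))
  porivul → porivol   (u→o after a consonant, before a consonant other than r, m, n, p, b, f, v)
So the Bavaten cognate is 'porivol'.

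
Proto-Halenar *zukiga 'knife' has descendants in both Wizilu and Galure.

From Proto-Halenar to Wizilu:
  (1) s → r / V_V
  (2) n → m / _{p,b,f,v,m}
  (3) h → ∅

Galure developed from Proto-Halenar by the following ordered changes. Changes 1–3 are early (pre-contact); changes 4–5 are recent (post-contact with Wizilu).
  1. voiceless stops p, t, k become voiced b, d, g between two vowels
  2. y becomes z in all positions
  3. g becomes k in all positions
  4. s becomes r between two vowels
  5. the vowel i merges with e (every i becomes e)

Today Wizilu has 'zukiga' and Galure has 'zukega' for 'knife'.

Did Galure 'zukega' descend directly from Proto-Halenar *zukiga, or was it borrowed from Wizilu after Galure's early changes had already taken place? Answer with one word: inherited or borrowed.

borrowed

If inherited, *zukiga would pass through all of Galure's changes:
Galure: *zukiga > zugiga > zukika > zukeka  (by intervocalic voicing, unconditioned shift, vowel merger)
If borrowed from Wizilu 'zukiga' after the early changes, it would undergo only the recent ones:
  rule 4 (rhotacism): no change (zukiga)
  rule 5 (vowel merger): zukiga → zukega
  ⇒ as a loan: zukega
Galure 'zukega' matches the loan outcome 'zukega', not the inherited 'zukeka' — it skipped the early Galure changes, so it was borrowed from Wizilu.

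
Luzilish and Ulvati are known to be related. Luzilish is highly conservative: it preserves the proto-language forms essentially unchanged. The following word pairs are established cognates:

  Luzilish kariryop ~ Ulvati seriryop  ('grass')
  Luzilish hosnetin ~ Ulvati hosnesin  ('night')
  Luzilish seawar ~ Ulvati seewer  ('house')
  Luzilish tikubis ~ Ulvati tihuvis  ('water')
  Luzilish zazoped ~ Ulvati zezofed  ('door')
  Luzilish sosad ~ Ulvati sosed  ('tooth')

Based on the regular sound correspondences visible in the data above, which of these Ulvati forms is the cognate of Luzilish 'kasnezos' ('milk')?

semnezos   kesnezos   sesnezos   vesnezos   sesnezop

sesnezos

kariryop ~ seriryop — Luzilish k corresponds to Ulvati s word-initially before a back vowel.
zazoped ~ zezofed, sosad ~ sosed — Luzilish a corresponds to Ulvati e after a consonant, before a consonant other than r, m, n, p, b, f, v.
Applying these to Luzilish 'kasnezos':
  kasnezos → sasnezos   (k→s word-initially before a back vowel)
  sasnezos → sesnezos   (a→e after a consonant, before a consonant other than r, m, n, p, b, f, v)
So the Ulvati cognate is 'sesnezos'.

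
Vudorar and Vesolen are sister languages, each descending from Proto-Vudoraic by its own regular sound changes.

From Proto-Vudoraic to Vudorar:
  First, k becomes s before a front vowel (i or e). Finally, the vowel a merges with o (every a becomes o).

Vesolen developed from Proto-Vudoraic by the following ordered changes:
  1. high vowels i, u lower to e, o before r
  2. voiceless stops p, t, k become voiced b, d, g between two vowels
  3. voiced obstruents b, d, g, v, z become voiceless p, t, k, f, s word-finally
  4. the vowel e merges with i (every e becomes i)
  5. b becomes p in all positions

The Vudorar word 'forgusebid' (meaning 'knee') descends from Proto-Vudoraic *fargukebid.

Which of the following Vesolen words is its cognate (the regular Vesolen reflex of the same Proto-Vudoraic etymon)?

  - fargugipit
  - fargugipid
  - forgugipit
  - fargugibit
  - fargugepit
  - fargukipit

Vesolen: start from *fargukebid.
  rule 1: no change — fargukebid
  rule 2 (intervocalic voicing): fargukebid → fargugebid
  rule 3 (final devoicing): fargugebid → fargugebit
  rule 4 (vowel merger): fargugebit → fargugibit
  rule 5 (unconditioned shift): fargugibit → fargugipit
  ⇒ Vesolen fargugipit
Among the options, 'fargugipit' alone shows every Vesolen change applied in order.

fargugipit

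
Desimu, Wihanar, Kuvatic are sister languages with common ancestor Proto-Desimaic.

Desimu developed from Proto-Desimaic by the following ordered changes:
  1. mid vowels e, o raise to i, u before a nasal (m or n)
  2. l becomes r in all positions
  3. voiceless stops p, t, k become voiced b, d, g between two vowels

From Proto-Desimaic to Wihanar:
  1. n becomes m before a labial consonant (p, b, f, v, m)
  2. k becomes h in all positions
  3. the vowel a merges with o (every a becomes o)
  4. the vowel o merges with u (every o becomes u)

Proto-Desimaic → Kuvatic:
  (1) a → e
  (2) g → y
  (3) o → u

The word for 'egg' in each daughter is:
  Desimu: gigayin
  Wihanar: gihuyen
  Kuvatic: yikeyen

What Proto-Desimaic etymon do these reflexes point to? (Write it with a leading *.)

*gikayen

Position 4: Desimu has a, Wihanar has u, Kuvatic has e. Desimu preserves a here (none of its changes turn any other segment into a), so the proto-segment is *a.
Position 6: Desimu has i, Wihanar has e, Kuvatic has e. Wihanar preserves e here (none of its changes turn any other segment into e), so the proto-segment is *e.
Position 3: Desimu has g, Wihanar has h, Kuvatic has k. Kuvatic preserves k here (none of its changes turn any other segment into k), so the proto-segment is *k.
Continuing position by position gives *gikayen; check it forward:
Desimu: *gikayen > gikayin > gigayin  (by pre-nasal raising, intervocalic voicing)
Wihanar: *gikayen > gihayen > gihoyen > gihuyen  (by unconditioned shift, vowel merger, vowel merger)
Kuvatic: *gikayen
  gikayen → gikeyen   [vowel merger]
  gikeyen → yikeyen   [unconditioned shift]
  yikeyen (rule 3 does not apply)
  giving Kuvatic yikeyen.
No other proto-form is consistent with every reflex, so the reconstruction is *gikayen.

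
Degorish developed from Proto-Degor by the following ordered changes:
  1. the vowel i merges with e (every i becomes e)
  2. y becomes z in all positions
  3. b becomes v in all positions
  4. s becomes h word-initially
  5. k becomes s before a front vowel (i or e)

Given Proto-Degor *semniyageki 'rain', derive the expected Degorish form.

Degorish: *semniyageki > semneyageke > semnezageke > hemnezageke > hemnezagese  (by vowel merger, unconditioned shift, debuccalisation, palatalisation)

hemnezagese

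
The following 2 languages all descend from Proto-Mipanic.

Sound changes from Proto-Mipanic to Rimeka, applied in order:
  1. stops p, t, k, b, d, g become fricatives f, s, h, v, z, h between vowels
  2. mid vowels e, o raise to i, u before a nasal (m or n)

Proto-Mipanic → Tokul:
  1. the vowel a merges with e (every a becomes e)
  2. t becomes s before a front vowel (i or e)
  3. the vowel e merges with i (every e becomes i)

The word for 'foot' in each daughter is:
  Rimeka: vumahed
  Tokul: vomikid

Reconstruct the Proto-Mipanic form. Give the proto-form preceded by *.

*vomaked

Position 6: Rimeka has e, Tokul has i. Rimeka preserves e here (none of its changes turn any other segment into e), so the proto-segment is *e.
Position 5: Rimeka has h, Tokul has k. Tokul preserves k here (none of its changes turn any other segment into k), so the proto-segment is *k.
Continuing position by position gives *vomaked; check it forward:
Rimeka: *vomaked
  vomaked → vomahed   [intervocalic lenition]
  vomahed → vumahed   [pre-nasal raising]
  giving Rimeka vumahed.
Tokul: *vomaked > vomeked > vomikid  (by vowel merger, vowel merger)
Only *vomaked yields all of Rimeka vumahed, Tokul vomikid.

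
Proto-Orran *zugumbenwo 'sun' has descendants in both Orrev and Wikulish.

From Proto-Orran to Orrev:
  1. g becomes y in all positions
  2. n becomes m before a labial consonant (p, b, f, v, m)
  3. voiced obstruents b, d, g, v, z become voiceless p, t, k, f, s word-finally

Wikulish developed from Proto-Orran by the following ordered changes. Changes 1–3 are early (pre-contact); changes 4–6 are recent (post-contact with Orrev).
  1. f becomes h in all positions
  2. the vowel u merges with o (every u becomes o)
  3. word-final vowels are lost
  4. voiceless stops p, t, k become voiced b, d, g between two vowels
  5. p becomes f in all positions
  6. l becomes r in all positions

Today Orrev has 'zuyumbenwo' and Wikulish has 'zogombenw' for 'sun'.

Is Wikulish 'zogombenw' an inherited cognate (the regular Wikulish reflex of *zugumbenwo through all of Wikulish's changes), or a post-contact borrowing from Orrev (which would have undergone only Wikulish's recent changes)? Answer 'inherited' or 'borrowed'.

inherited

If inherited, *zugumbenwo would pass through all of Wikulish's changes:
Wikulish: *zugumbenwo
  zugumbenwo (rule 1 does not apply)
  zugumbenwo → zogombenwo   [vowel merger]
  zogombenwo → zogombenw   [apocope]
  zogombenw (rule 4 does not apply)
  zogombenw (rule 5 does not apply)
  zogombenw (rule 6 does not apply)
  giving Wikulish zogombenw.
If borrowed from Orrev 'zuyumbenwo' after the early changes, it would undergo only the recent ones:
  rule 4 (intervocalic voicing): no change (zuyumbenwo)
  rule 5 (unconditioned shift): no change (zuyumbenwo)
  rule 6 (unconditioned shift): no change (zuyumbenwo)
  ⇒ as a loan: zuyumbenwo
Wikulish 'zogombenw' matches the inherited outcome exactly, so it is an inherited cognate, not a loan.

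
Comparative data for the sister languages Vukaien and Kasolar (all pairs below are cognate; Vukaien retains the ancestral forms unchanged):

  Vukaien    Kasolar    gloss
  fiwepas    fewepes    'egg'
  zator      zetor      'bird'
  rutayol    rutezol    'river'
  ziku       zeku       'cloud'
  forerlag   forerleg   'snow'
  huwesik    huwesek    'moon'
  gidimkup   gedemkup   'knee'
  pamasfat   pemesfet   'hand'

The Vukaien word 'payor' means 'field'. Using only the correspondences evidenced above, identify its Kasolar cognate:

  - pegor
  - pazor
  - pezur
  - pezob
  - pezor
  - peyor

fiwepas ~ fewepes, zator ~ zetor — Vukaien a corresponds to Kasolar e after a consonant, before a consonant other than r, m, n, p, b, f, v.
rutayol ~ rutezol — Vukaien y corresponds to Kasolar z between vowels (before a back vowel).
Applying these to Vukaien 'payor':
  payor → peyor   (a→e after a consonant, before a consonant other than r, m, n, p, b, f, v)
  peyor → pezor   (y→z between vowels (before a back vowel))
So the Kasolar cognate is 'pezor'.

pezor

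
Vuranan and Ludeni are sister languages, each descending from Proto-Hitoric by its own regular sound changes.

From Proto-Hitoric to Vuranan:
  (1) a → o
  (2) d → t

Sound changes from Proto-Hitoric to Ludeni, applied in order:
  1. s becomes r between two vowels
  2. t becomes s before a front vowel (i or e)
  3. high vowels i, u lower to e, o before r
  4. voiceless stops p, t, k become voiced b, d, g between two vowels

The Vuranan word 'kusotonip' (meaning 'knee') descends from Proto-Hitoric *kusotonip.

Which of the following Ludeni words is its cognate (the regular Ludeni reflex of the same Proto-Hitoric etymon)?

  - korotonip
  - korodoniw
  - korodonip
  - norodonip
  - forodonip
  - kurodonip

korodonip

Ludeni: *kusotonip
  kusotonip → kurotonip   [rhotacism]
  kurotonip (rule 2 does not apply)
  kurotonip → korotonip   [pre-rhotic lowering]
  korotonip → korodonip   [intervocalic voicing]
  giving Ludeni korodonip.
The other candidates each miss or misapply at least one Ludeni change.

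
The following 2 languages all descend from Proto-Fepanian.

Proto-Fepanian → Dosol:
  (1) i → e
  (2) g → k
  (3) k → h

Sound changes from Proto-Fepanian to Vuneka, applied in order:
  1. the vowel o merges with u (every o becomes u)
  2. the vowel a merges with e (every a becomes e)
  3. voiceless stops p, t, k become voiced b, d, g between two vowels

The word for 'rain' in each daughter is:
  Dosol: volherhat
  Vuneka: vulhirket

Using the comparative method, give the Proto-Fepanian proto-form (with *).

Position 2: Dosol has o, Vuneka has u. Dosol preserves o here (none of its changes turn any other segment into o), so the proto-segment is *o.
Position 5: Dosol has e, Vuneka has i. Vuneka preserves i here (none of its changes turn any other segment into i), so the proto-segment is *i.
Verify the candidate proto-form against each daughter:
Dosol: *volhirkat
  volhirkat → volherkat   [vowel merger]
  volherkat (rule 2 does not apply)
  volherkat → volherhat   [unconditioned shift]
  giving Dosol volherhat.
Vuneka: *volhirkat > vulhirkat > vulhirket  (by vowel merger, vowel merger)
Only *volhirkat yields all of Dosol volherhat, Vuneka vulhirket.

*volhirkat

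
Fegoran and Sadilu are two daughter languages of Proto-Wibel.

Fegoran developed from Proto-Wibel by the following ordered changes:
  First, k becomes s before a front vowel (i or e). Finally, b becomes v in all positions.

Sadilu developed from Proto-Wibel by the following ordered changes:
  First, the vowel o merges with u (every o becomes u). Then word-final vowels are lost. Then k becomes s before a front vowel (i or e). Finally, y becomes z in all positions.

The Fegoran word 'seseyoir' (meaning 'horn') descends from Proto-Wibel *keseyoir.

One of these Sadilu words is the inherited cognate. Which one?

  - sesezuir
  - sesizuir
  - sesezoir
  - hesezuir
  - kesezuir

Sadilu: start from *keseyoir.
  rule 1 (vowel merger): keseyoir → keseyuir
  rule 2: no change — keseyuir
  rule 3 (palatalisation): keseyuir → seseyuir
  rule 4 (unconditioned shift): seseyuir → sesezuir
  ⇒ Sadilu sesezuir

sesezuir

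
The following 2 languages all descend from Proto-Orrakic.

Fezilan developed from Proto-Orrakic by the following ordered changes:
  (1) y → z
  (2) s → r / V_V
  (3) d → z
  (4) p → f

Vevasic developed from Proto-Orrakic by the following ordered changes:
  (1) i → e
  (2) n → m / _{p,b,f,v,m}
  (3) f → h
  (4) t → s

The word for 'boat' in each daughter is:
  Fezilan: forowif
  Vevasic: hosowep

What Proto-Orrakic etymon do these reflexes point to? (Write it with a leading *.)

*fosowip

Position 3: Fezilan has r, Vevasic has s. Taking the neighbouring segments as reconstructed: Fezilan r could go back to *s or *r; Vevasic s could go back to *t or *s — the one source consistent with every daughter is *s.
Position 7: Fezilan has f, Vevasic has p. Vevasic preserves p here (none of its changes turn any other segment into p), so the proto-segment is *p.
Position 1: Fezilan has f, Vevasic has h. Taking the neighbouring segments as reconstructed: Fezilan f could go back to *p or *f; Vevasic h could go back to *f or *h — the one source consistent with every daughter is *f.
This points to *fosowip. Verify forward in each daughter:
Fezilan: *fosowip
  fosowip (rule 1 does not apply)
  fosowip → forowip   [rhotacism]
  forowip (rule 3 does not apply)
  forowip → forowif   [unconditioned shift]
  giving Fezilan forowif.
Vevasic: *fosowip > fosowep > hosowep  (by vowel merger, unconditioned shift)
*fosowip is the unique common source.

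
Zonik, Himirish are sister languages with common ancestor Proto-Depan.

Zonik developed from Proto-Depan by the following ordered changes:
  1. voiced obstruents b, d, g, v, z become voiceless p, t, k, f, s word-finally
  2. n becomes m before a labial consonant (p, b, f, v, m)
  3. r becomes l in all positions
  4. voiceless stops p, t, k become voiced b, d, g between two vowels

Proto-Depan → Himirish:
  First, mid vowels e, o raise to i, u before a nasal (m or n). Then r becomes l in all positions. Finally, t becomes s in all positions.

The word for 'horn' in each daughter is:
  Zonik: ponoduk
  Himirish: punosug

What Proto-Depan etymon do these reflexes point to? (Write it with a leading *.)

Position 2: Zonik has o, Himirish has u. Zonik preserves o here (none of its changes turn any other segment into o), so the proto-segment is *o.
Position 5: Zonik has d, Himirish has s. Taking the neighbouring segments as reconstructed: Zonik d could go back to *t or *d; Himirish s could go back to *t or *s — the one source consistent with every daughter is *t.
This points to *ponotug. Verify forward in each daughter:
Zonik: *ponotug > ponotuk > ponoduk  (by final devoicing, intervocalic voicing)
Himirish: *ponotug > punotug > punosug  (by pre-nasal raising, unconditioned shift)
*ponotug is the unique common source.

*ponotug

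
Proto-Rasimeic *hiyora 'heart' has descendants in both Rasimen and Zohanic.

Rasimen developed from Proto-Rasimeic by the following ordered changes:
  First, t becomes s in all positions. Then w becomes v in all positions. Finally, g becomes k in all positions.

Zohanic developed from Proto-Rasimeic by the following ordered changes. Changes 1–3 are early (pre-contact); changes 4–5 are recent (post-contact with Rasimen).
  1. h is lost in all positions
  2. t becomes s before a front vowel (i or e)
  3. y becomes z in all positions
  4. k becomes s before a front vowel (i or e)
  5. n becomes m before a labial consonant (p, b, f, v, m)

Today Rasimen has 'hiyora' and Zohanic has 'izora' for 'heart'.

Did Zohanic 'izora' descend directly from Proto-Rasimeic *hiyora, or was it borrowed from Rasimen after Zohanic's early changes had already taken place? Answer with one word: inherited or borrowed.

If inherited, *hiyora would pass through all of Zohanic's changes:
Zohanic: start from *hiyora.
  rule 1 (h-loss): hiyora → iyora
  rule 2: no change — iyora
  rule 3 (unconditioned shift): iyora → izora
  rule 4: no change — izora
  rule 5: no change — izora
  ⇒ Zohanic izora
If borrowed from Rasimen 'hiyora' after the early changes, it would undergo only the recent ones:
  rule 4 (palatalisation): no change (hiyora)
  rule 5 (nasal place assimilation): no change (hiyora)
  ⇒ as a loan: hiyora
Zohanic 'izora' matches the inherited outcome exactly, so it is an inherited cognate, not a loan.

inherited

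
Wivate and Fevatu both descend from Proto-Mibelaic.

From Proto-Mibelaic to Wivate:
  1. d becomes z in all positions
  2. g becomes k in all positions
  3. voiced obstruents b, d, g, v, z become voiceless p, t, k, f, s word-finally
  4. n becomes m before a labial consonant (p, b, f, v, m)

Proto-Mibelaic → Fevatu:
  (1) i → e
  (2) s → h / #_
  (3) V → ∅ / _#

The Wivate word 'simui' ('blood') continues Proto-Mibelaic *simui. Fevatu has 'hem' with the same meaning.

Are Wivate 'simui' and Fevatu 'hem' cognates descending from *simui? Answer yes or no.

Derive the expected Fevatu reflex of *simui:
Fevatu: *simui > semue > hemue > hemu  (by vowel merger, debuccalisation, apocope)
The regular Fevatu reflex would be 'hemu', but the attested form is 'hem'. The correspondence is irregular, so they are not cognates (the Fevatu form has a different source).

no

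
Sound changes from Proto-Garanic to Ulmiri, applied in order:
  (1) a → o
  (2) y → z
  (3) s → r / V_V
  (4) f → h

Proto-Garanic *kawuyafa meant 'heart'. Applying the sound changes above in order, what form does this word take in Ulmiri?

kowuzoho

Ulmiri: *kawuyafa > kowuyofo > kowuzofo > kowuzoho  (by vowel merger, unconditioned shift, unconditioned shift)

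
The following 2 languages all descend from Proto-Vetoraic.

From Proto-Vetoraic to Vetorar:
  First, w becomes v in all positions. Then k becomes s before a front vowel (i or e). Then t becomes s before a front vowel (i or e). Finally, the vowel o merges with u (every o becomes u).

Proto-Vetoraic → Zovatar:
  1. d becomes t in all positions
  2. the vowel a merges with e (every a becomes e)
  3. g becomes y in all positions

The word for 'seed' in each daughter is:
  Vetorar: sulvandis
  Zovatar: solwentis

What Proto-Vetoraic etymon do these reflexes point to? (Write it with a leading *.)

Position 2: Vetorar has u, Zovatar has o. Zovatar preserves o here (none of its changes turn any other segment into o), so the proto-segment is *o.
Position 4: Vetorar has v, Zovatar has w. Zovatar preserves w here (none of its changes turn any other segment into w), so the proto-segment is *w.
Position 5: Vetorar has a, Zovatar has e. Vetorar preserves a here (none of its changes turn any other segment into a), so the proto-segment is *a.
Verify the candidate proto-form against each daughter:
Vetorar: *solwandis
  solwandis → solvandis   [unconditioned shift]
  solvandis (rule 2 does not apply)
  solvandis (rule 3 does not apply)
  solvandis → sulvandis   [vowel merger]
  giving Vetorar sulvandis.
Zovatar: *solwandis
  solwandis → solwantis   [unconditioned shift]
  solwantis → solwentis   [vowel merger]
  solwentis (rule 3 does not apply)
  giving Zovatar solwentis.
*solwandis is the unique common source.

*solwandis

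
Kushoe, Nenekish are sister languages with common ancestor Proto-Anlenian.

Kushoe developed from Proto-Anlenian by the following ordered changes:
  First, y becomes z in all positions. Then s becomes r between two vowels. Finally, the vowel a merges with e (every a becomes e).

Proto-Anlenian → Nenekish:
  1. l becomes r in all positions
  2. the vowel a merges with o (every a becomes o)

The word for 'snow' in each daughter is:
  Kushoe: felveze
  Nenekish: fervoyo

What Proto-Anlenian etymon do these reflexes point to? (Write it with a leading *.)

Position 6: Kushoe has z, Nenekish has y. Nenekish preserves y here (none of its changes turn any other segment into y), so the proto-segment is *y.
Position 3: Kushoe has l, Nenekish has r. Kushoe preserves l here (none of its changes turn any other segment into l), so the proto-segment is *l.
Position 7: Kushoe has e, Nenekish has o. Taking the neighbouring segments as reconstructed: Kushoe e could go back to *a or *e; Nenekish o could go back to *a or *o — the one source consistent with every daughter is *a.
Verify the candidate proto-form against each daughter:
Kushoe: *felvaya
  felvaya → felvaza   [unconditioned shift]
  felvaza (rule 2 does not apply)
  felvaza → felveze   [vowel merger]
  giving Kushoe felveze.
Nenekish: start from *felvaya.
  rule 1 (unconditioned shift): felvaya → fervaya
  rule 2 (vowel merger): fervaya → fervoyo
  ⇒ Nenekish fervoyo
*felvaya is the unique common source.

*felvaya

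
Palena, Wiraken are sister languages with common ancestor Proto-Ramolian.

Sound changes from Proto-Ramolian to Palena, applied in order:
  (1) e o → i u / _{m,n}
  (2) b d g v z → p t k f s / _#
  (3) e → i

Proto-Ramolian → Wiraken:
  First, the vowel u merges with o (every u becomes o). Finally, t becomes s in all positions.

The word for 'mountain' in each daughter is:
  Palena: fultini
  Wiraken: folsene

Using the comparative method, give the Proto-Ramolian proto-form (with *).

*fultene

Position 2: Palena has u, Wiraken has o. Taking the neighbouring segments as reconstructed: Palena u can only go back to *u; Wiraken o could go back to *o or *u — the one source consistent with every daughter is *u.
Position 4: Palena has t, Wiraken has s. Taking the neighbouring segments as reconstructed: Palena t can only go back to *t; Wiraken s could go back to *t or *s — the one source consistent with every daughter is *t.
Position 7: Palena has i, Wiraken has e. Wiraken preserves e here (none of its changes turn any other segment into e), so the proto-segment is *e.
Continuing position by position gives *fultene; check it forward:
Palena: *fultene > fultine > fultini  (by pre-nasal raising, vowel merger)
Wiraken: *fultene
  fultene → foltene   [vowel merger]
  foltene → folsene   [unconditioned shift]
  giving Wiraken folsene.
No other proto-form is consistent with every reflex, so the reconstruction is *fultene.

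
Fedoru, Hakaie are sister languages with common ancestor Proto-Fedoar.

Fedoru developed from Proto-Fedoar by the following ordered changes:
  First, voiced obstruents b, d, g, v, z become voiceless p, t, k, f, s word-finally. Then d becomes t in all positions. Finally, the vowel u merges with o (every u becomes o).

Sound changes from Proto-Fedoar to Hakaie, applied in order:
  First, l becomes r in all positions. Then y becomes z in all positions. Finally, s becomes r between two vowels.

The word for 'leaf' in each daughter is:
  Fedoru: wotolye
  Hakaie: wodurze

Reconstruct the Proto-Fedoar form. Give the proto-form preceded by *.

*wodulye

Position 5: Fedoru has l, Hakaie has r. Fedoru preserves l here (none of its changes turn any other segment into l), so the proto-segment is *l.
Position 6: Fedoru has y, Hakaie has z. Fedoru preserves y here (none of its changes turn any other segment into y), so the proto-segment is *y.
Position 4: Fedoru has o, Hakaie has u. Hakaie preserves u here (none of its changes turn any other segment into u), so the proto-segment is *u.
Continuing position by position gives *wodulye; check it forward:
Fedoru: *wodulye > wotulye > wotolye  (by unconditioned shift, vowel merger)
Hakaie: *wodulye > wodurye > wodurze  (by unconditioned shift, unconditioned shift)
Only *wodulye yields all of Fedoru wotolye, Hakaie wodurze.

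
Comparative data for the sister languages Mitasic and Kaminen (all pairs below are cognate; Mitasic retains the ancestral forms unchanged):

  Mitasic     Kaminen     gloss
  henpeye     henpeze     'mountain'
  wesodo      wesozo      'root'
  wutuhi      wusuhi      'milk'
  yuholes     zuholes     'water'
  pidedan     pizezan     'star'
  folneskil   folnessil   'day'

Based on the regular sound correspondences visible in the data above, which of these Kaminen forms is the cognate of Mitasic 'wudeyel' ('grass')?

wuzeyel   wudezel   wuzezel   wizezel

wuzezel

pidedan ~ pizezan — Mitasic d corresponds to Kaminen z between vowels (before a front vowel).
henpeye ~ henpeze — Mitasic y corresponds to Kaminen z between vowels (before a front vowel).
Applying these to Mitasic 'wudeyel':
  wudeyel → wuzeyel   (d→z between vowels (before a front vowel))
  wuzeyel → wuzezel   (y→z between vowels (before a front vowel))
So the Kaminen cognate is 'wuzezel'.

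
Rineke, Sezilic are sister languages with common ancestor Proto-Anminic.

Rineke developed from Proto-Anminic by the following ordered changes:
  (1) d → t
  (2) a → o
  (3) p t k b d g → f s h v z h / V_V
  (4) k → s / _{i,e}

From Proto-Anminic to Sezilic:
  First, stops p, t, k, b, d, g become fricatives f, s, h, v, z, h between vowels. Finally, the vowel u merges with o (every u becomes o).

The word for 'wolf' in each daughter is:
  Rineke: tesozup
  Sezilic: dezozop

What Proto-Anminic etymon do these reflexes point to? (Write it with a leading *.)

*dedozup

Position 6: Rineke has u, Sezilic has o. Rineke preserves u here (none of its changes turn any other segment into u), so the proto-segment is *u.
Position 1: Rineke has t, Sezilic has d. Sezilic preserves d here (none of its changes turn any other segment into d), so the proto-segment is *d.
Continuing position by position gives *dedozup; check it forward:
Rineke: *dedozup
  dedozup → tetozup   [unconditioned shift]
  tetozup (rule 2 does not apply)
  tetozup → tesozup   [intervocalic lenition]
  tesozup (rule 4 does not apply)
  giving Rineke tesozup.
Sezilic: start from *dedozup.
  rule 1 (intervocalic lenition): dedozup → dezozup
  rule 2 (vowel merger): dezozup → dezozop
  ⇒ Sezilic dezozop
No other proto-form is consistent with every reflex, so the reconstruction is *dedozup.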